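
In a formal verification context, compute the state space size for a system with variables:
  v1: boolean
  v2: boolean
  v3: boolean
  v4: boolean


State space = product of domain sizes of all variables.
Domain sizes:
  v1 (boolean): 2
  v2 (boolean): 2
  v3 (boolean): 2
  v4 (boolean): 2
Product = 2 * 2 * 2 * 2 = 16

16


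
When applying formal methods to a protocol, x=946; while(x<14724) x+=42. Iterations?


Step 1: x goes from 946 toward 14724 by 42; the body runs while x<14724, so iterations = ceil((bound-start)/step)
Step 2: Distance=13778
Step 3: ceil(13778/42)=329

329


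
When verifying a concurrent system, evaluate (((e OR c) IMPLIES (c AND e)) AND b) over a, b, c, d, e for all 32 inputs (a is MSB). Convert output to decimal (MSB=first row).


Formula: (((e OR c) IMPLIES (c AND e)) AND b) over a, b, c, d, e (32 rows)
Evaluate each row (bits = a,b,c,d,e, MSB first):
  row 0 [00000]: (((0 OR 0) IMPLIES (0 AND 0)) AND 0) -> 0
  row 1 [00001]: (((1 OR 0) IMPLIES (0 AND 1)) AND 0) -> 0
  row 2 [00010]: (((0 OR 0) IMPLIES (0 AND 0)) AND 0) -> 0
  row 3 [00011]: (((1 OR 0) IMPLIES (0 AND 1)) AND 0) -> 0
  row 4 [00100]: (((0 OR 1) IMPLIES (1 AND 0)) AND 0) -> 0
  row 5 [00101]: (((1 OR 1) IMPLIES (1 AND 1)) AND 0) -> 0
  row 6 [00110]: (((0 OR 1) IMPLIES (1 AND 0)) AND 0) -> 0
  row 7 [00111]: (((1 OR 1) IMPLIES (1 AND 1)) AND 0) -> 0
  row 8 [01000]: (((0 OR 0) IMPLIES (0 AND 0)) AND 1) -> 1
  row 9 [01001]: (((1 OR 0) IMPLIES (0 AND 1)) AND 1) -> 0
  row 10 [01010]: (((0 OR 0) IMPLIES (0 AND 0)) AND 1) -> 1
  row 11 [01011]: (((1 OR 0) IMPLIES (0 AND 1)) AND 1) -> 0
  row 12 [01100]: (((0 OR 1) IMPLIES (1 AND 0)) AND 1) -> 0
  row 13 [01101]: (((1 OR 1) IMPLIES (1 AND 1)) AND 1) -> 1
  row 14 [01110]: (((0 OR 1) IMPLIES (1 AND 0)) AND 1) -> 0
  row 15 [01111]: (((1 OR 1) IMPLIES (1 AND 1)) AND 1) -> 1
  row 16 [10000]: (((0 OR 0) IMPLIES (0 AND 0)) AND 0) -> 0
  row 17 [10001]: (((1 OR 0) IMPLIES (0 AND 1)) AND 0) -> 0
  row 18 [10010]: (((0 OR 0) IMPLIES (0 AND 0)) AND 0) -> 0
  row 19 [10011]: (((1 OR 0) IMPLIES (0 AND 1)) AND 0) -> 0
  row 20 [10100]: (((0 OR 1) IMPLIES (1 AND 0)) AND 0) -> 0
  row 21 [10101]: (((1 OR 1) IMPLIES (1 AND 1)) AND 0) -> 0
  row 22 [10110]: (((0 OR 1) IMPLIES (1 AND 0)) AND 0) -> 0
  row 23 [10111]: (((1 OR 1) IMPLIES (1 AND 1)) AND 0) -> 0
  row 24 [11000]: (((0 OR 0) IMPLIES (0 AND 0)) AND 1) -> 1
  row 25 [11001]: (((1 OR 0) IMPLIES (0 AND 1)) AND 1) -> 0
  row 26 [11010]: (((0 OR 0) IMPLIES (0 AND 0)) AND 1) -> 1
  row 27 [11011]: (((1 OR 0) IMPLIES (0 AND 1)) AND 1) -> 0
  row 28 [11100]: (((0 OR 1) IMPLIES (1 AND 0)) AND 1) -> 0
  row 29 [11101]: (((1 OR 1) IMPLIES (1 AND 1)) AND 1) -> 1
  row 30 [11110]: (((0 OR 1) IMPLIES (1 AND 0)) AND 1) -> 0
  row 31 [11111]: (((1 OR 1) IMPLIES (1 AND 1)) AND 1) -> 1
Full result column, 4 rows per line (a,b,c fixed per line; d,e runs 00..11 left to right):
  rows 0-3 [a,b,c=000]: 0000  = hex 0
  rows 4-7 [a,b,c=001]: 0000  = hex 0
  rows 8-11 [a,b,c=010]: 1010  = hex A
  rows 12-15 [a,b,c=011]: 0101  = hex 5
  rows 16-19 [a,b,c=100]: 0000  = hex 0
  rows 20-23 [a,b,c=101]: 0000  = hex 0
  rows 24-27 [a,b,c=110]: 1010  = hex A
  rows 28-31 [a,b,c=111]: 0101  = hex 5
Output column (row 0 .. row 31) = 00000000101001010000000010100101
Output column grouped in 4s = 0000 0000 1010 0101 0000 0000 1010 0101 = 0x00A500A5
Convert to decimal digit by digit (value = value*16 + digit):
  0 -> 0
  0*16 + 0 = 0
  0*16 + 10 (A) = 10
  10*16 + 5 = 165
  165*16 + 0 = 2640
  2640*16 + 0 = 42240
  42240*16 + 10 (A) = 675850
  675850*16 + 5 = 10813605
Decimal = 10813605

10813605


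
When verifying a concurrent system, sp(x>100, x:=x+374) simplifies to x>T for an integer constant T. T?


Formula: sp(P, x:=E) = exists old_x. (x = E[old_x/x]) AND P[old_x/x] (old_x is the value of x before the assignment; eliminate old_x by solving x = E[old_x/x] for old_x)
Step 1: Precondition P: x>100, i.e. old_x > 100
Step 2: Assignment gives x = old_x + 374, so old_x = x - 374
Step 3: Substitute into P: x - 374 > 100
Step 4: Simplify: x > 100+374 = 474

474


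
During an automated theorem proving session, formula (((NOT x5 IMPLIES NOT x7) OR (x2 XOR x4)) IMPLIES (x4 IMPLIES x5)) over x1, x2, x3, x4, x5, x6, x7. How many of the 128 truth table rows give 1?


Formula: (((NOT x5 IMPLIES NOT x7) OR (x2 XOR x4)) IMPLIES (x4 IMPLIES x5)) over 7 vars (128 rows)
Evaluate each row (x1, x2, x3, x4, x5, x6, x7 as bits, MSB first):
  row 0 [0000000]: (((NOT 0 IMPLIES NOT 0) OR (0 XOR 0)) IMPLIES (0 IMPLIES 0)) -> 1
  row 1 [0000001]: (((NOT 0 IMPLIES NOT 1) OR (0 XOR 0)) IMPLIES (0 IMPLIES 0)) -> 1
  row 2 [0000010]: (((NOT 0 IMPLIES NOT 0) OR (0 XOR 0)) IMPLIES (0 IMPLIES 0)) -> 1
  row 3 [0000011]: (((NOT 0 IMPLIES NOT 1) OR (0 XOR 0)) IMPLIES (0 IMPLIES 0)) -> 1
  row 4 [0000100]: (((NOT 1 IMPLIES NOT 0) OR (0 XOR 0)) IMPLIES (0 IMPLIES 1)) -> 1
  (every remaining row is evaluated the same way; all 128 results are listed next)
Full result column, 8 rows per line (x1,x2,x3,x4 fixed per line; x5,x6,x7 runs 000..111 left to right):
  rows 0-7 [x1,x2,x3,x4=0000]: 11111111  (ones: 8)
  rows 8-15 [x1,x2,x3,x4=0001]: 00001111  (ones: 4)
  rows 16-23 [x1,x2,x3,x4=0010]: 11111111  (ones: 8)
  rows 24-31 [x1,x2,x3,x4=0011]: 00001111  (ones: 4)
  rows 32-39 [x1,x2,x3,x4=0100]: 11111111  (ones: 8)
  rows 40-47 [x1,x2,x3,x4=0101]: 01011111  (ones: 6)
  rows 48-55 [x1,x2,x3,x4=0110]: 11111111  (ones: 8)
  rows 56-63 [x1,x2,x3,x4=0111]: 01011111  (ones: 6)
  rows 64-71 [x1,x2,x3,x4=1000]: 11111111  (ones: 8)
  rows 72-79 [x1,x2,x3,x4=1001]: 00001111  (ones: 4)
  rows 80-87 [x1,x2,x3,x4=1010]: 11111111  (ones: 8)
  rows 88-95 [x1,x2,x3,x4=1011]: 00001111  (ones: 4)
  rows 96-103 [x1,x2,x3,x4=1100]: 11111111  (ones: 8)
  rows 104-111 [x1,x2,x3,x4=1101]: 01011111  (ones: 6)
  rows 112-119 [x1,x2,x3,x4=1110]: 11111111  (ones: 8)
  rows 120-127 [x1,x2,x3,x4=1111]: 01011111  (ones: 6)
Count of 1-rows = 8+4+8+4+8+6+8+6+8+4+8+4+8+6+8+6 = 104

104


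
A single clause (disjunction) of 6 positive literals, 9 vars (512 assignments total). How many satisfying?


Step 1: Total=2^9=512
Step 2: Unsat when all 6 false: 2^3=8
Step 3: Sat=512-8=504

504


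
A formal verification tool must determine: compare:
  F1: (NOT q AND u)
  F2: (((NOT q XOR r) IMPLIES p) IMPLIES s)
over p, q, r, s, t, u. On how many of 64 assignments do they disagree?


F1 = (NOT q AND u)
F2 = (((NOT q XOR r) IMPLIES p) IMPLIES s)
Evaluate both on each of 64 rows (bits = p,q,r,s,t,u):
  row 0 [000000]: F1=0 F2=1 (differ) -> 1
  row 1 [000001]: F1=1 F2=1 -> 0
  row 2 [000010]: F1=0 F2=1 (differ) -> 1
  row 3 [000011]: F1=1 F2=1 -> 0
  row 4 [000100]: F1=0 F2=1 (differ) -> 1
  (every remaining row is evaluated the same way; all 64 results are listed next)
Full result column, 8 rows per line (p,q,r fixed per line; s,t,u runs 000..111 left to right):
  rows 0-7 [p,q,r=000]: 10101010  (ones: 4)
  rows 8-15 [p,q,r=001]: 01011010  (ones: 4)
  rows 16-23 [p,q,r=010]: 00001111  (ones: 4)
  rows 24-31 [p,q,r=011]: 11111111  (ones: 8)
  rows 32-39 [p,q,r=100]: 01011010  (ones: 4)
  rows 40-47 [p,q,r=101]: 01011010  (ones: 4)
  rows 48-55 [p,q,r=110]: 00001111  (ones: 4)
  rows 56-63 [p,q,r=111]: 00001111  (ones: 4)
Disagreements = 4+4+4+8+4+4+4+4 = 36

36


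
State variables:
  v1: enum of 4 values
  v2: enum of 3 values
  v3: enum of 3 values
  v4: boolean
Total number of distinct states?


State space = product of domain sizes of all variables.
Domain sizes:
  v1 (enum of 4 values): 4
  v2 (enum of 3 values): 3
  v3 (enum of 3 values): 3
  v4 (boolean): 2
Product = 4 * 3 * 3 * 2 = 72

72


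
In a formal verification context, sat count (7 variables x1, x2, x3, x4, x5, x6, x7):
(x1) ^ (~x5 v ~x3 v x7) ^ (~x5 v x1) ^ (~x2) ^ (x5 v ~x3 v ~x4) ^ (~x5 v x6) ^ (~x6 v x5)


CNF with 7 clauses over 7 vars (128 assignments).
An assignment satisfies CNF iff every clause has >=1 true literal.
Check each row (bits = x1,x2,x3,x4,x5,x6,x7; clause T/F shown):
  row 0 [0000000]: clauses=FTTTTTT -> 0
  row 1 [0000001]: clauses=FTTTTTT -> 0
  row 2 [0000010]: clauses=FTTTTTF -> 0
  row 3 [0000011]: clauses=FTTTTTF -> 0
  row 4 [0000100]: clauses=FTFTTFT -> 0
  (every remaining row is evaluated the same way; all 128 results are listed next)
Full result column, 8 rows per line (x1,x2,x3,x4 fixed per line; x5,x6,x7 runs 000..111 left to right):
  rows 0-7 [x1,x2,x3,x4=0000]: 00000000  (ones: 0)
  rows 8-15 [x1,x2,x3,x4=0001]: 00000000  (ones: 0)
  rows 16-23 [x1,x2,x3,x4=0010]: 00000000  (ones: 0)
  rows 24-31 [x1,x2,x3,x4=0011]: 00000000  (ones: 0)
  rows 32-39 [x1,x2,x3,x4=0100]: 00000000  (ones: 0)
  rows 40-47 [x1,x2,x3,x4=0101]: 00000000  (ones: 0)
  rows 48-55 [x1,x2,x3,x4=0110]: 00000000  (ones: 0)
  rows 56-63 [x1,x2,x3,x4=0111]: 00000000  (ones: 0)
  rows 64-71 [x1,x2,x3,x4=1000]: 11000011  (ones: 4)
  rows 72-79 [x1,x2,x3,x4=1001]: 11000011  (ones: 4)
  rows 80-87 [x1,x2,x3,x4=1010]: 11000001  (ones: 3)
  rows 88-95 [x1,x2,x3,x4=1011]: 00000001  (ones: 1)
  rows 96-103 [x1,x2,x3,x4=1100]: 00000000  (ones: 0)
  rows 104-111 [x1,x2,x3,x4=1101]: 00000000  (ones: 0)
  rows 112-119 [x1,x2,x3,x4=1110]: 00000000  (ones: 0)
  rows 120-127 [x1,x2,x3,x4=1111]: 00000000  (ones: 0)
Satisfying assignments = 0+0+0+0+0+0+0+0+4+4+3+1+0+0+0+0 = 12

12


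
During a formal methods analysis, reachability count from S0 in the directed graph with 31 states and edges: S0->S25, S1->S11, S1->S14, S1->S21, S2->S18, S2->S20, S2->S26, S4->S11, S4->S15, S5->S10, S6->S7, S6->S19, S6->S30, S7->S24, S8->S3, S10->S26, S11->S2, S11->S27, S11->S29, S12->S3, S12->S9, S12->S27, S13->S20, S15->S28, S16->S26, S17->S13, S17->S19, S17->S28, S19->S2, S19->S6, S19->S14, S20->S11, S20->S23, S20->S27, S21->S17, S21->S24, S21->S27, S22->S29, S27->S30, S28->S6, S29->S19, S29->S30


BFS from S0:
  layer 0: {S0}
  layer 1: {S25}
Reachable set: {S0, S25}
Count = 2

2


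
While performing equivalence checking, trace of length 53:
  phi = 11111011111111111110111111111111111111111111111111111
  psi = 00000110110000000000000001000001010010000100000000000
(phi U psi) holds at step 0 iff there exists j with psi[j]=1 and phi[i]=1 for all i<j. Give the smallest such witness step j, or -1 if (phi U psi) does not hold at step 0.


(phi U psi) at 0: need smallest j with psi[j]=1 and phi[i]=1 for all i in [0,j).
Scan from step 0:
  step 0: phi=1, psi=0 -> continue
  step 1: phi=1, psi=0 -> continue
  step 2: phi=1, psi=0 -> continue
  step 3: phi=1, psi=0 -> continue
  step 5: psi=1 and phi held for [0,5) -> witness found
Witness step = 5

5


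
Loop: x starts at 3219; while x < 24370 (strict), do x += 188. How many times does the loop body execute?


Step 1: x goes from 3219 toward 24370 by 188; the body runs while x<24370, so iterations = ceil((bound-start)/step)
Step 2: Distance=21151
Step 3: ceil(21151/188)=113

113


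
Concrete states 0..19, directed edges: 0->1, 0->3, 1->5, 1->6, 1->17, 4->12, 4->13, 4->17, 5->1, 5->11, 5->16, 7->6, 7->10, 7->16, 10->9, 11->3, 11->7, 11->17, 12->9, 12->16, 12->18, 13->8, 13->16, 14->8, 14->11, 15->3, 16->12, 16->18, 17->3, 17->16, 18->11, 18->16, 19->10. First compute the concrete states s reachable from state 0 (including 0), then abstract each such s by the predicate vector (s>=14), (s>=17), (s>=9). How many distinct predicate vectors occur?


BFS from 0:
Concrete reachable: {0, 1, 3, 5, 6, 7, 9, 10, 11, 12, 16, 17, 18}
Abstract via predicates (s>=14), (s>=17), (s>=9):
  (0,0,0) <- {0, 1, 3, 5, 6, 7}
  (0,0,1) <- {9, 10, 11, 12}
  (1,0,1) <- {16}
  (1,1,1) <- {17, 18}
Distinct abstract states = 4

4


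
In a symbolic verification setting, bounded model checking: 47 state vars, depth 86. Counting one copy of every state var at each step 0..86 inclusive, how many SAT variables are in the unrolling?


BMC unrolls to depth k, creating one copy of each state var for steps 0..k.
Step count = 86 + 1 = 87 (steps 0 through 86)
Vars per step = 47
Total = 47 * 87 = 4089

4089


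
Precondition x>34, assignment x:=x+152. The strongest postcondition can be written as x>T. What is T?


Formula: sp(P, x:=E) = exists old_x. (x = E[old_x/x]) AND P[old_x/x] (old_x is the value of x before the assignment; eliminate old_x by solving x = E[old_x/x] for old_x)
Step 1: Precondition P: x>34, i.e. old_x > 34
Step 2: Assignment gives x = old_x + 152, so old_x = x - 152
Step 3: Substitute into P: x - 152 > 34
Step 4: Simplify: x > 34+152 = 186

186


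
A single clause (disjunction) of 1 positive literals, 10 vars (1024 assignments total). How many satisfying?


Step 1: Total=2^10=1024
Step 2: Unsat when all 1 false: 2^9=512
Step 3: Sat=1024-512=512

512


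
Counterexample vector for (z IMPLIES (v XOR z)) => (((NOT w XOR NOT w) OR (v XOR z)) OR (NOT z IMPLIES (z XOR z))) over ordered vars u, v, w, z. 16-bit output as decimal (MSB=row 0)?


F1 = (z IMPLIES (v XOR z))
F2 = (((NOT w XOR NOT w) OR (v XOR z)) OR (NOT z IMPLIES (z XOR z)))
Counterexample to F1=>F2 is where F1=1 and F2=0.
Evaluate each row (bits = u,v,w,z, MSB first):
  row 0 [0000]: F1=1 F2=0 -> F1&~F2 -> 1
  row 1 [0001]: F1=1 F2=1 -> F1&~F2 -> 0
  row 2 [0010]: F1=1 F2=0 -> F1&~F2 -> 1
  row 3 [0011]: F1=1 F2=1 -> F1&~F2 -> 0
  row 4 [0100]: F1=1 F2=1 -> F1&~F2 -> 0
  row 5 [0101]: F1=0 F2=1 -> F1&~F2 -> 0
  row 6 [0110]: F1=1 F2=1 -> F1&~F2 -> 0
  row 7 [0111]: F1=0 F2=1 -> F1&~F2 -> 0
  row 8 [1000]: F1=1 F2=0 -> F1&~F2 -> 1
  row 9 [1001]: F1=1 F2=1 -> F1&~F2 -> 0
  row 10 [1010]: F1=1 F2=0 -> F1&~F2 -> 1
  row 11 [1011]: F1=1 F2=1 -> F1&~F2 -> 0
  row 12 [1100]: F1=1 F2=1 -> F1&~F2 -> 0
  row 13 [1101]: F1=0 F2=1 -> F1&~F2 -> 0
  row 14 [1110]: F1=1 F2=1 -> F1&~F2 -> 0
  row 15 [1111]: F1=0 F2=1 -> F1&~F2 -> 0
Full result column, 4 rows per line (u,v fixed per line; w,z runs 00..11 left to right):
  rows 0-3 [u,v=00]: 1010  = hex A
  rows 4-7 [u,v=01]: 0000  = hex 0
  rows 8-11 [u,v=10]: 1010  = hex A
  rows 12-15 [u,v=11]: 0000  = hex 0
Counterexample vector (row 0 .. row 15) = 1010000010100000
Output column grouped in 4s = 1010 0000 1010 0000 = 0xA0A0
Convert to decimal digit by digit (value = value*16 + digit):
  A -> 10
  10*16 + 0 = 160
  160*16 + 10 (A) = 2570
  2570*16 + 0 = 41120
Decimal = 41120

41120


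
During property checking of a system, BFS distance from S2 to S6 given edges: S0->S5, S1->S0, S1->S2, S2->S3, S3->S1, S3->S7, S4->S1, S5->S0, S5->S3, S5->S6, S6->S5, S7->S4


BFS layer-by-layer from S2:
  dist 0: {S2}
  dist 1: {S3}
  dist 2: {S1, S7}
  dist 3: {S0, S4}
  dist 4: {S5}
  dist 5: {S6}
  -> S6 reached at distance 5
Shortest path length = 5

5


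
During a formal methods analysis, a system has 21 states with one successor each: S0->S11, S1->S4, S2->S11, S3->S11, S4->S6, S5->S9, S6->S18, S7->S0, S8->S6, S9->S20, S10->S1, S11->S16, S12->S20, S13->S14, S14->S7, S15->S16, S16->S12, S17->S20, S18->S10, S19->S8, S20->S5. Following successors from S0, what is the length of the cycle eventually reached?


Trace from S0 until a state repeats:
  S0 -> S11 -> S16 -> S12 -> S20 -> S5 -> S9 -> S20
S20 first seen at step 4, revisited at step 7.
Cycle length = 7 - 4 = 3

3


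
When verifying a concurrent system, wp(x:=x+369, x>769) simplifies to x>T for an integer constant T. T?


Formula: wp(x:=E, P) = P[E/x] (substitute E for x in postcondition)
Step 1: Postcondition: x>769
Step 2: Substitute x+369 for x: x+369>769
Step 3: Solve for x: x > 769-369 = 400

400


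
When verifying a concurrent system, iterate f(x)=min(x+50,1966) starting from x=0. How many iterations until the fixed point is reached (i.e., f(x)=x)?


Step 1: x=0, cap=1966, increment=50
Step 2: x grows by 50 each step until capped at 1966; fixed point is x=1966
Step 3: iterations = ceil(1966/50) = 40

40


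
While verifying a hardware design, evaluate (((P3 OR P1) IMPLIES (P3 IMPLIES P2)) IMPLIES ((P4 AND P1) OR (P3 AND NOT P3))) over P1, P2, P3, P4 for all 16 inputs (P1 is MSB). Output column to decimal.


Formula: (((P3 OR P1) IMPLIES (P3 IMPLIES P2)) IMPLIES ((P4 AND P1) OR (P3 AND NOT P3))) over P1, P2, P3, P4 (16 rows)
Evaluate each row (bits = P1,P2,P3,P4, MSB first):
  row 0 [0000]: (((0 OR 0) IMPLIES (0 IMPLIES 0)) IMPLIES ((0 AND 0) OR (0 AND NOT 0))) -> 0
  row 1 [0001]: (((0 OR 0) IMPLIES (0 IMPLIES 0)) IMPLIES ((1 AND 0) OR (0 AND NOT 0))) -> 0
  row 2 [0010]: (((1 OR 0) IMPLIES (1 IMPLIES 0)) IMPLIES ((0 AND 0) OR (1 AND NOT 1))) -> 1
  row 3 [0011]: (((1 OR 0) IMPLIES (1 IMPLIES 0)) IMPLIES ((1 AND 0) OR (1 AND NOT 1))) -> 1
  row 4 [0100]: (((0 OR 0) IMPLIES (0 IMPLIES 1)) IMPLIES ((0 AND 0) OR (0 AND NOT 0))) -> 0
  row 5 [0101]: (((0 OR 0) IMPLIES (0 IMPLIES 1)) IMPLIES ((1 AND 0) OR (0 AND NOT 0))) -> 0
  row 6 [0110]: (((1 OR 0) IMPLIES (1 IMPLIES 1)) IMPLIES ((0 AND 0) OR (1 AND NOT 1))) -> 0
  row 7 [0111]: (((1 OR 0) IMPLIES (1 IMPLIES 1)) IMPLIES ((1 AND 0) OR (1 AND NOT 1))) -> 0
  row 8 [1000]: (((0 OR 1) IMPLIES (0 IMPLIES 0)) IMPLIES ((0 AND 1) OR (0 AND NOT 0))) -> 0
  row 9 [1001]: (((0 OR 1) IMPLIES (0 IMPLIES 0)) IMPLIES ((1 AND 1) OR (0 AND NOT 0))) -> 1
  row 10 [1010]: (((1 OR 1) IMPLIES (1 IMPLIES 0)) IMPLIES ((0 AND 1) OR (1 AND NOT 1))) -> 1
  row 11 [1011]: (((1 OR 1) IMPLIES (1 IMPLIES 0)) IMPLIES ((1 AND 1) OR (1 AND NOT 1))) -> 1
  row 12 [1100]: (((0 OR 1) IMPLIES (0 IMPLIES 1)) IMPLIES ((0 AND 1) OR (0 AND NOT 0))) -> 0
  row 13 [1101]: (((0 OR 1) IMPLIES (0 IMPLIES 1)) IMPLIES ((1 AND 1) OR (0 AND NOT 0))) -> 1
  row 14 [1110]: (((1 OR 1) IMPLIES (1 IMPLIES 1)) IMPLIES ((0 AND 1) OR (1 AND NOT 1))) -> 0
  row 15 [1111]: (((1 OR 1) IMPLIES (1 IMPLIES 1)) IMPLIES ((1 AND 1) OR (1 AND NOT 1))) -> 1
Full result column, 4 rows per line (P1,P2 fixed per line; P3,P4 runs 00..11 left to right):
  rows 0-3 [P1,P2=00]: 0011  = hex 3
  rows 4-7 [P1,P2=01]: 0000  = hex 0
  rows 8-11 [P1,P2=10]: 0111  = hex 7
  rows 12-15 [P1,P2=11]: 0101  = hex 5
Output column (row 0 .. row 15) = 0011000001110101
Output column grouped in 4s = 0011 0000 0111 0101 = 0x3075
Convert to decimal digit by digit (value = value*16 + digit):
  3 -> 3
  3*16 + 0 = 48
  48*16 + 7 = 775
  775*16 + 5 = 12405
Decimal = 12405

12405


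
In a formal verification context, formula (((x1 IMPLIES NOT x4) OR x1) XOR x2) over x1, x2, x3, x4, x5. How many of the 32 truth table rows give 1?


Formula: (((x1 IMPLIES NOT x4) OR x1) XOR x2) over 5 vars (32 rows)
Evaluate each row (x1, x2, x3, x4, x5 as bits, MSB first):
  row 0 [00000]: (((0 IMPLIES NOT 0) OR 0) XOR 0) -> 1
  row 1 [00001]: (((0 IMPLIES NOT 0) OR 0) XOR 0) -> 1
  row 2 [00010]: (((0 IMPLIES NOT 1) OR 0) XOR 0) -> 1
  row 3 [00011]: (((0 IMPLIES NOT 1) OR 0) XOR 0) -> 1
  row 4 [00100]: (((0 IMPLIES NOT 0) OR 0) XOR 0) -> 1
  row 5 [00101]: (((0 IMPLIES NOT 0) OR 0) XOR 0) -> 1
  row 6 [00110]: (((0 IMPLIES NOT 1) OR 0) XOR 0) -> 1
  row 7 [00111]: (((0 IMPLIES NOT 1) OR 0) XOR 0) -> 1
  row 8 [01000]: (((0 IMPLIES NOT 0) OR 0) XOR 1) -> 0
  row 9 [01001]: (((0 IMPLIES NOT 0) OR 0) XOR 1) -> 0
  row 10 [01010]: (((0 IMPLIES NOT 1) OR 0) XOR 1) -> 0
  row 11 [01011]: (((0 IMPLIES NOT 1) OR 0) XOR 1) -> 0
  row 12 [01100]: (((0 IMPLIES NOT 0) OR 0) XOR 1) -> 0
  row 13 [01101]: (((0 IMPLIES NOT 0) OR 0) XOR 1) -> 0
  row 14 [01110]: (((0 IMPLIES NOT 1) OR 0) XOR 1) -> 0
  row 15 [01111]: (((0 IMPLIES NOT 1) OR 0) XOR 1) -> 0
  row 16 [10000]: (((1 IMPLIES NOT 0) OR 1) XOR 0) -> 1
  row 17 [10001]: (((1 IMPLIES NOT 0) OR 1) XOR 0) -> 1
  row 18 [10010]: (((1 IMPLIES NOT 1) OR 1) XOR 0) -> 1
  row 19 [10011]: (((1 IMPLIES NOT 1) OR 1) XOR 0) -> 1
  row 20 [10100]: (((1 IMPLIES NOT 0) OR 1) XOR 0) -> 1
  row 21 [10101]: (((1 IMPLIES NOT 0) OR 1) XOR 0) -> 1
  row 22 [10110]: (((1 IMPLIES NOT 1) OR 1) XOR 0) -> 1
  row 23 [10111]: (((1 IMPLIES NOT 1) OR 1) XOR 0) -> 1
  row 24 [11000]: (((1 IMPLIES NOT 0) OR 1) XOR 1) -> 0
  row 25 [11001]: (((1 IMPLIES NOT 0) OR 1) XOR 1) -> 0
  row 26 [11010]: (((1 IMPLIES NOT 1) OR 1) XOR 1) -> 0
  row 27 [11011]: (((1 IMPLIES NOT 1) OR 1) XOR 1) -> 0
  row 28 [11100]: (((1 IMPLIES NOT 0) OR 1) XOR 1) -> 0
  row 29 [11101]: (((1 IMPLIES NOT 0) OR 1) XOR 1) -> 0
  row 30 [11110]: (((1 IMPLIES NOT 1) OR 1) XOR 1) -> 0
  row 31 [11111]: (((1 IMPLIES NOT 1) OR 1) XOR 1) -> 0
Full result column, 8 rows per line (x1,x2 fixed per line; x3,x4,x5 runs 000..111 left to right):
  rows 0-7 [x1,x2=00]: 11111111  (ones: 8)
  rows 8-15 [x1,x2=01]: 00000000  (ones: 0)
  rows 16-23 [x1,x2=10]: 11111111  (ones: 8)
  rows 24-31 [x1,x2=11]: 00000000  (ones: 0)
Count of 1-rows = 8+0+8+0 = 16

16


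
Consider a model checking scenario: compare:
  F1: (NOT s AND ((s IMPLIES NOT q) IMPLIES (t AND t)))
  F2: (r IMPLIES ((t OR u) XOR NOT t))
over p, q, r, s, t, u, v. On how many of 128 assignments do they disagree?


F1 = (NOT s AND ((s IMPLIES NOT q) IMPLIES (t AND t)))
F2 = (r IMPLIES ((t OR u) XOR NOT t))
Evaluate both on each of 128 rows (bits = p,q,r,s,t,u,v):
  row 0 [0000000]: F1=0 F2=1 (differ) -> 1
  row 1 [0000001]: F1=0 F2=1 (differ) -> 1
  row 2 [0000010]: F1=0 F2=1 (differ) -> 1
  row 3 [0000011]: F1=0 F2=1 (differ) -> 1
  row 4 [0000100]: F1=1 F2=1 -> 0
  (every remaining row is evaluated the same way; all 128 results are listed next)
Full result column, 8 rows per line (p,q,r,s fixed per line; t,u,v runs 000..111 left to right):
  rows 0-7 [p,q,r,s=0000]: 11110000  (ones: 4)
  rows 8-15 [p,q,r,s=0001]: 11111111  (ones: 8)
  rows 16-23 [p,q,r,s=0010]: 11000000  (ones: 2)
  rows 24-31 [p,q,r,s=0011]: 11001111  (ones: 6)
  rows 32-39 [p,q,r,s=0100]: 11110000  (ones: 4)
  rows 40-47 [p,q,r,s=0101]: 11111111  (ones: 8)
  rows 48-55 [p,q,r,s=0110]: 11000000  (ones: 2)
  rows 56-63 [p,q,r,s=0111]: 11001111  (ones: 6)
  rows 64-71 [p,q,r,s=1000]: 11110000  (ones: 4)
  rows 72-79 [p,q,r,s=1001]: 11111111  (ones: 8)
  rows 80-87 [p,q,r,s=1010]: 11000000  (ones: 2)
  rows 88-95 [p,q,r,s=1011]: 11001111  (ones: 6)
  rows 96-103 [p,q,r,s=1100]: 11110000  (ones: 4)
  rows 104-111 [p,q,r,s=1101]: 11111111  (ones: 8)
  rows 112-119 [p,q,r,s=1110]: 11000000  (ones: 2)
  rows 120-127 [p,q,r,s=1111]: 11001111  (ones: 6)
Disagreements = 4+8+2+6+4+8+2+6+4+8+2+6+4+8+2+6 = 80

80


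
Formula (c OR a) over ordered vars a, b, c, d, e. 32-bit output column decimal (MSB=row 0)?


Formula: (c OR a) over a, b, c, d, e (32 rows)
Evaluate each row (bits = a,b,c,d,e, MSB first):
  row 0 [00000]: (0 OR 0) -> 0
  row 1 [00001]: (0 OR 0) -> 0
  row 2 [00010]: (0 OR 0) -> 0
  row 3 [00011]: (0 OR 0) -> 0
  row 4 [00100]: (1 OR 0) -> 1
  row 5 [00101]: (1 OR 0) -> 1
  row 6 [00110]: (1 OR 0) -> 1
  row 7 [00111]: (1 OR 0) -> 1
  row 8 [01000]: (0 OR 0) -> 0
  row 9 [01001]: (0 OR 0) -> 0
  row 10 [01010]: (0 OR 0) -> 0
  row 11 [01011]: (0 OR 0) -> 0
  row 12 [01100]: (1 OR 0) -> 1
  row 13 [01101]: (1 OR 0) -> 1
  row 14 [01110]: (1 OR 0) -> 1
  row 15 [01111]: (1 OR 0) -> 1
  row 16 [10000]: (0 OR 1) -> 1
  row 17 [10001]: (0 OR 1) -> 1
  row 18 [10010]: (0 OR 1) -> 1
  row 19 [10011]: (0 OR 1) -> 1
  row 20 [10100]: (1 OR 1) -> 1
  row 21 [10101]: (1 OR 1) -> 1
  row 22 [10110]: (1 OR 1) -> 1
  row 23 [10111]: (1 OR 1) -> 1
  row 24 [11000]: (0 OR 1) -> 1
  row 25 [11001]: (0 OR 1) -> 1
  row 26 [11010]: (0 OR 1) -> 1
  row 27 [11011]: (0 OR 1) -> 1
  row 28 [11100]: (1 OR 1) -> 1
  row 29 [11101]: (1 OR 1) -> 1
  row 30 [11110]: (1 OR 1) -> 1
  row 31 [11111]: (1 OR 1) -> 1
Full result column, 4 rows per line (a,b,c fixed per line; d,e runs 00..11 left to right):
  rows 0-3 [a,b,c=000]: 0000  = hex 0
  rows 4-7 [a,b,c=001]: 1111  = hex F
  rows 8-11 [a,b,c=010]: 0000  = hex 0
  rows 12-15 [a,b,c=011]: 1111  = hex F
  rows 16-19 [a,b,c=100]: 1111  = hex F
  rows 20-23 [a,b,c=101]: 1111  = hex F
  rows 24-27 [a,b,c=110]: 1111  = hex F
  rows 28-31 [a,b,c=111]: 1111  = hex F
Output column (row 0 .. row 31) = 00001111000011111111111111111111
Output column grouped in 4s = 0000 1111 0000 1111 1111 1111 1111 1111 = 0x0F0FFFFF
Convert to decimal digit by digit (value = value*16 + digit):
  0 -> 0
  0*16 + 15 (F) = 15
  15*16 + 0 = 240
  240*16 + 15 (F) = 3855
  3855*16 + 15 (F) = 61695
  61695*16 + 15 (F) = 987135
  987135*16 + 15 (F) = 15794175
  15794175*16 + 15 (F) = 252706815
Decimal = 252706815

252706815


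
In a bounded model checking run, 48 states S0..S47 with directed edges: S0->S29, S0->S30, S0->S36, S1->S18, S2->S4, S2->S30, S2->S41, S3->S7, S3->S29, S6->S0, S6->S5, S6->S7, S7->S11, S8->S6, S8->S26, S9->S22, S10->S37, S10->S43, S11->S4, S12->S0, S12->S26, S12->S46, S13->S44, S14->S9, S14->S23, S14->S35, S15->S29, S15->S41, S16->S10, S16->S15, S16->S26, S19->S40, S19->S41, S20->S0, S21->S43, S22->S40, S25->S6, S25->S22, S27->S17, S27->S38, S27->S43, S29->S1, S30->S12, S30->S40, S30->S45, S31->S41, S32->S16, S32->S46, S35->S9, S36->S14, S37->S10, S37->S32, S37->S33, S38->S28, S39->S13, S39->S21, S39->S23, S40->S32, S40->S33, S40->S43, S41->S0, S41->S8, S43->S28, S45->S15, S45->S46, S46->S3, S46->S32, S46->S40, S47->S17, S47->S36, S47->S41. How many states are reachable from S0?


BFS from S0:
  layer 0: {S0}
  layer 1: {S29, S30, S36}
  layer 2: {S1, S12, S14, S40, S45}
  layer 3: {S9, S15, S18, S23, S26, S32, S33, S35, S43, S46}
  layer 4: {S3, S16, S22, S28, S41}
  layer 5: {S7, S8, S10}
  layer 6: {S6, S11, S37}
  layer 7: {S4, S5}
Reachable set: {S0, S1, S3, S4, S5, S6, S7, S8, S9, S10, S11, S12, S14, S15, S16, S18, S22, S23, S26, S28, S29, S30, S32, S33, S35, S36, S37, S40, S41, S43, S45, S46}
Count = 32

32


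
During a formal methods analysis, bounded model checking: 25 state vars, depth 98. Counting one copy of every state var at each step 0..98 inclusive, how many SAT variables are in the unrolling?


BMC unrolls to depth k, creating one copy of each state var for steps 0..k.
Step count = 98 + 1 = 99 (steps 0 through 98)
Vars per step = 25
Total = 25 * 99 = 2475

2475


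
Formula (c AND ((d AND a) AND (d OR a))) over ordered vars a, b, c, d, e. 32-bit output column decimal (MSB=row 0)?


Formula: (c AND ((d AND a) AND (d OR a))) over a, b, c, d, e (32 rows)
Evaluate each row (bits = a,b,c,d,e, MSB first):
  row 0 [00000]: (0 AND ((0 AND 0) AND (0 OR 0))) -> 0
  row 1 [00001]: (0 AND ((0 AND 0) AND (0 OR 0))) -> 0
  row 2 [00010]: (0 AND ((1 AND 0) AND (1 OR 0))) -> 0
  row 3 [00011]: (0 AND ((1 AND 0) AND (1 OR 0))) -> 0
  row 4 [00100]: (1 AND ((0 AND 0) AND (0 OR 0))) -> 0
  row 5 [00101]: (1 AND ((0 AND 0) AND (0 OR 0))) -> 0
  row 6 [00110]: (1 AND ((1 AND 0) AND (1 OR 0))) -> 0
  row 7 [00111]: (1 AND ((1 AND 0) AND (1 OR 0))) -> 0
  row 8 [01000]: (0 AND ((0 AND 0) AND (0 OR 0))) -> 0
  row 9 [01001]: (0 AND ((0 AND 0) AND (0 OR 0))) -> 0
  row 10 [01010]: (0 AND ((1 AND 0) AND (1 OR 0))) -> 0
  row 11 [01011]: (0 AND ((1 AND 0) AND (1 OR 0))) -> 0
  row 12 [01100]: (1 AND ((0 AND 0) AND (0 OR 0))) -> 0
  row 13 [01101]: (1 AND ((0 AND 0) AND (0 OR 0))) -> 0
  row 14 [01110]: (1 AND ((1 AND 0) AND (1 OR 0))) -> 0
  row 15 [01111]: (1 AND ((1 AND 0) AND (1 OR 0))) -> 0
  row 16 [10000]: (0 AND ((0 AND 1) AND (0 OR 1))) -> 0
  row 17 [10001]: (0 AND ((0 AND 1) AND (0 OR 1))) -> 0
  row 18 [10010]: (0 AND ((1 AND 1) AND (1 OR 1))) -> 0
  row 19 [10011]: (0 AND ((1 AND 1) AND (1 OR 1))) -> 0
  row 20 [10100]: (1 AND ((0 AND 1) AND (0 OR 1))) -> 0
  row 21 [10101]: (1 AND ((0 AND 1) AND (0 OR 1))) -> 0
  row 22 [10110]: (1 AND ((1 AND 1) AND (1 OR 1))) -> 1
  row 23 [10111]: (1 AND ((1 AND 1) AND (1 OR 1))) -> 1
  row 24 [11000]: (0 AND ((0 AND 1) AND (0 OR 1))) -> 0
  row 25 [11001]: (0 AND ((0 AND 1) AND (0 OR 1))) -> 0
  row 26 [11010]: (0 AND ((1 AND 1) AND (1 OR 1))) -> 0
  row 27 [11011]: (0 AND ((1 AND 1) AND (1 OR 1))) -> 0
  row 28 [11100]: (1 AND ((0 AND 1) AND (0 OR 1))) -> 0
  row 29 [11101]: (1 AND ((0 AND 1) AND (0 OR 1))) -> 0
  row 30 [11110]: (1 AND ((1 AND 1) AND (1 OR 1))) -> 1
  row 31 [11111]: (1 AND ((1 AND 1) AND (1 OR 1))) -> 1
Full result column, 4 rows per line (a,b,c fixed per line; d,e runs 00..11 left to right):
  rows 0-3 [a,b,c=000]: 0000  = hex 0
  rows 4-7 [a,b,c=001]: 0000  = hex 0
  rows 8-11 [a,b,c=010]: 0000  = hex 0
  rows 12-15 [a,b,c=011]: 0000  = hex 0
  rows 16-19 [a,b,c=100]: 0000  = hex 0
  rows 20-23 [a,b,c=101]: 0011  = hex 3
  rows 24-27 [a,b,c=110]: 0000  = hex 0
  rows 28-31 [a,b,c=111]: 0011  = hex 3
Output column (row 0 .. row 31) = 00000000000000000000001100000011
Output column grouped in 4s = 0000 0000 0000 0000 0000 0011 0000 0011 = 0x00000303
Convert to decimal digit by digit (value = value*16 + digit):
  0 -> 0
  0*16 + 0 = 0
  0*16 + 0 = 0
  0*16 + 0 = 0
  0*16 + 0 = 0
  0*16 + 3 = 3
  3*16 + 0 = 48
  48*16 + 3 = 771
Decimal = 771

771


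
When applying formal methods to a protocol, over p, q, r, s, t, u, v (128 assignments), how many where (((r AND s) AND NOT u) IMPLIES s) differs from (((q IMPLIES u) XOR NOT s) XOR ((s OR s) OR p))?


F1 = (((r AND s) AND NOT u) IMPLIES s)
F2 = (((q IMPLIES u) XOR NOT s) XOR ((s OR s) OR p))
Evaluate both on each of 128 rows (bits = p,q,r,s,t,u,v):
  row 0 [0000000]: F1=1 F2=0 (differ) -> 1
  row 1 [0000001]: F1=1 F2=0 (differ) -> 1
  row 2 [0000010]: F1=1 F2=0 (differ) -> 1
  row 3 [0000011]: F1=1 F2=0 (differ) -> 1
  row 4 [0000100]: F1=1 F2=0 (differ) -> 1
  (every remaining row is evaluated the same way; all 128 results are listed next)
Full result column, 8 rows per line (p,q,r,s fixed per line; t,u,v runs 000..111 left to right):
  rows 0-7 [p,q,r,s=0000]: 11111111  (ones: 8)
  rows 8-15 [p,q,r,s=0001]: 11111111  (ones: 8)
  rows 16-23 [p,q,r,s=0010]: 11111111  (ones: 8)
  rows 24-31 [p,q,r,s=0011]: 11111111  (ones: 8)
  rows 32-39 [p,q,r,s=0100]: 00110011  (ones: 4)
  rows 40-47 [p,q,r,s=0101]: 00110011  (ones: 4)
  rows 48-55 [p,q,r,s=0110]: 00110011  (ones: 4)
  rows 56-63 [p,q,r,s=0111]: 00110011  (ones: 4)
  rows 64-71 [p,q,r,s=1000]: 00000000  (ones: 0)
  rows 72-79 [p,q,r,s=1001]: 11111111  (ones: 8)
  rows 80-87 [p,q,r,s=1010]: 00000000  (ones: 0)
  rows 88-95 [p,q,r,s=1011]: 11111111  (ones: 8)
  rows 96-103 [p,q,r,s=1100]: 11001100  (ones: 4)
  rows 104-111 [p,q,r,s=1101]: 00110011  (ones: 4)
  rows 112-119 [p,q,r,s=1110]: 11001100  (ones: 4)
  rows 120-127 [p,q,r,s=1111]: 00110011  (ones: 4)
Disagreements = 8+8+8+8+4+4+4+4+0+8+0+8+4+4+4+4 = 80

80


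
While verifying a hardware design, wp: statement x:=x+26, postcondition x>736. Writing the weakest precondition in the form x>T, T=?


Formula: wp(x:=E, P) = P[E/x] (substitute E for x in postcondition)
Step 1: Postcondition: x>736
Step 2: Substitute x+26 for x: x+26>736
Step 3: Solve for x: x > 736-26 = 710

710


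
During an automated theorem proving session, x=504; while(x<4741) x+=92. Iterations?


Step 1: x goes from 504 toward 4741 by 92; the body runs while x<4741, so iterations = ceil((bound-start)/step)
Step 2: Distance=4237
Step 3: ceil(4237/92)=47

47


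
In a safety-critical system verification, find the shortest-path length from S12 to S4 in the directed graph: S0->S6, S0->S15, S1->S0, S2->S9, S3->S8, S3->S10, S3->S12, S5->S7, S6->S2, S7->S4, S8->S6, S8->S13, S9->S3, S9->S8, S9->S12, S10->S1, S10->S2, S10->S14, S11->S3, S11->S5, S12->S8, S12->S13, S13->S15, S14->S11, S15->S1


BFS layer-by-layer from S12:
  dist 0: {S12}
  dist 1: {S8, S13}
  dist 2: {S6, S15}
  dist 3: {S1, S2}
  dist 4: {S0, S9}
  dist 5: {S3}
  dist 6: {S10}
  dist 7: {S14}
  dist 8: {S11}
  dist 9: {S5}
  dist 10: {S7}
  dist 11: {S4}
  -> S4 reached at distance 11
Shortest path length = 11

11


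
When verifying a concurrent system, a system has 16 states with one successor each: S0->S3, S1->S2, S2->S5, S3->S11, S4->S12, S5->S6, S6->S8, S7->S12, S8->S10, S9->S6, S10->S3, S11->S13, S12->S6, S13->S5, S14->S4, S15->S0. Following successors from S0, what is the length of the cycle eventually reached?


Trace from S0 until a state repeats:
  S0 -> S3 -> S11 -> S13 -> S5 -> S6 -> S8 -> S10 -> S3
S3 first seen at step 1, revisited at step 8.
Cycle length = 8 - 1 = 7

7


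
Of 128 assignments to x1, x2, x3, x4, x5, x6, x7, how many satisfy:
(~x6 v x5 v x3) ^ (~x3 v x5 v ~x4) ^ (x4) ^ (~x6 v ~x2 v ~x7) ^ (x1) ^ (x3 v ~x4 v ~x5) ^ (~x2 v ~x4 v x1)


CNF with 7 clauses over 7 vars (128 assignments).
An assignment satisfies CNF iff every clause has >=1 true literal.
Check each row (bits = x1,x2,x3,x4,x5,x6,x7; clause T/F shown):
  row 0 [0000000]: clauses=TTFTFTT -> 0
  row 1 [0000001]: clauses=TTFTFTT -> 0
  row 2 [0000010]: clauses=FTFTFTT -> 0
  row 3 [0000011]: clauses=FTFTFTT -> 0
  row 4 [0000100]: clauses=TTFTFTT -> 0
  (every remaining row is evaluated the same way; all 128 results are listed next)
Full result column, 8 rows per line (x1,x2,x3,x4 fixed per line; x5,x6,x7 runs 000..111 left to right):
  rows 0-7 [x1,x2,x3,x4=0000]: 00000000  (ones: 0)
  rows 8-15 [x1,x2,x3,x4=0001]: 00000000  (ones: 0)
  rows 16-23 [x1,x2,x3,x4=0010]: 00000000  (ones: 0)
  rows 24-31 [x1,x2,x3,x4=0011]: 00000000  (ones: 0)
  rows 32-39 [x1,x2,x3,x4=0100]: 00000000  (ones: 0)
  rows 40-47 [x1,x2,x3,x4=0101]: 00000000  (ones: 0)
  rows 48-55 [x1,x2,x3,x4=0110]: 00000000  (ones: 0)
  rows 56-63 [x1,x2,x3,x4=0111]: 00000000  (ones: 0)
  rows 64-71 [x1,x2,x3,x4=1000]: 00000000  (ones: 0)
  rows 72-79 [x1,x2,x3,x4=1001]: 11000000  (ones: 2)
  rows 80-87 [x1,x2,x3,x4=1010]: 00000000  (ones: 0)
  rows 88-95 [x1,x2,x3,x4=1011]: 00001111  (ones: 4)
  rows 96-103 [x1,x2,x3,x4=1100]: 00000000  (ones: 0)
  rows 104-111 [x1,x2,x3,x4=1101]: 11000000  (ones: 2)
  rows 112-119 [x1,x2,x3,x4=1110]: 00000000  (ones: 0)
  rows 120-127 [x1,x2,x3,x4=1111]: 00001110  (ones: 3)
Satisfying assignments = 0+0+0+0+0+0+0+0+0+2+0+4+0+2+0+3 = 11

11


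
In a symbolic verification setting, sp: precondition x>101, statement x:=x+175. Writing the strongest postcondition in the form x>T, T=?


Formula: sp(P, x:=E) = exists old_x. (x = E[old_x/x]) AND P[old_x/x] (old_x is the value of x before the assignment; eliminate old_x by solving x = E[old_x/x] for old_x)
Step 1: Precondition P: x>101, i.e. old_x > 101
Step 2: Assignment gives x = old_x + 175, so old_x = x - 175
Step 3: Substitute into P: x - 175 > 101
Step 4: Simplify: x > 101+175 = 276

276


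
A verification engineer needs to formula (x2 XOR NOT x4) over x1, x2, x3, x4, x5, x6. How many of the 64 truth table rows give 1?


Formula: (x2 XOR NOT x4) over 6 vars (64 rows)
Evaluate each row (x1, x2, x3, x4, x5, x6 as bits, MSB first):
  row 0 [000000]: (0 XOR NOT 0) -> 1
  row 1 [000001]: (0 XOR NOT 0) -> 1
  row 2 [000010]: (0 XOR NOT 0) -> 1
  row 3 [000011]: (0 XOR NOT 0) -> 1
  row 4 [000100]: (0 XOR NOT 1) -> 0
  (every remaining row is evaluated the same way; all 64 results are listed next)
Full result column, 8 rows per line (x1,x2,x3 fixed per line; x4,x5,x6 runs 000..111 left to right):
  rows 0-7 [x1,x2,x3=000]: 11110000  (ones: 4)
  rows 8-15 [x1,x2,x3=001]: 11110000  (ones: 4)
  rows 16-23 [x1,x2,x3=010]: 00001111  (ones: 4)
  rows 24-31 [x1,x2,x3=011]: 00001111  (ones: 4)
  rows 32-39 [x1,x2,x3=100]: 11110000  (ones: 4)
  rows 40-47 [x1,x2,x3=101]: 11110000  (ones: 4)
  rows 48-55 [x1,x2,x3=110]: 00001111  (ones: 4)
  rows 56-63 [x1,x2,x3=111]: 00001111  (ones: 4)
Count of 1-rows = 4+4+4+4+4+4+4+4 = 32

32


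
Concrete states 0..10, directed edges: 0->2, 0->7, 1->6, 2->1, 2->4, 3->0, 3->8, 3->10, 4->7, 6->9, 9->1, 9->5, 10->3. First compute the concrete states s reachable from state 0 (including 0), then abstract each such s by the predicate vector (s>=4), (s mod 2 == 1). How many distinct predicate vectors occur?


BFS from 0:
Concrete reachable: {0, 1, 2, 4, 5, 6, 7, 9}
Abstract via predicates (s>=4), (s mod 2 == 1):
  (0,0) <- {0, 2}
  (0,1) <- {1}
  (1,0) <- {4, 6}
  (1,1) <- {5, 7, 9}
Distinct abstract states = 4

4


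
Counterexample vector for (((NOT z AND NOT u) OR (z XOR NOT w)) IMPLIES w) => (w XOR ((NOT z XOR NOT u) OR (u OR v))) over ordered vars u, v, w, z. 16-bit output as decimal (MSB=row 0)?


F1 = (((NOT z AND NOT u) OR (z XOR NOT w)) IMPLIES w)
F2 = (w XOR ((NOT z XOR NOT u) OR (u OR v)))
Counterexample to F1=>F2 is where F1=1 and F2=0.
Evaluate each row (bits = u,v,w,z, MSB first):
  row 0 [0000]: F1=0 F2=0 -> F1&~F2 -> 0
  row 1 [0001]: F1=1 F2=1 -> F1&~F2 -> 0
  row 2 [0010]: F1=1 F2=1 -> F1&~F2 -> 0
  row 3 [0011]: F1=1 F2=0 -> F1&~F2 -> 1
  row 4 [0100]: F1=0 F2=1 -> F1&~F2 -> 0
  row 5 [0101]: F1=1 F2=1 -> F1&~F2 -> 0
  row 6 [0110]: F1=1 F2=0 -> F1&~F2 -> 1
  row 7 [0111]: F1=1 F2=0 -> F1&~F2 -> 1
  row 8 [1000]: F1=0 F2=1 -> F1&~F2 -> 0
  row 9 [1001]: F1=1 F2=1 -> F1&~F2 -> 0
  row 10 [1010]: F1=1 F2=0 -> F1&~F2 -> 1
  row 11 [1011]: F1=1 F2=0 -> F1&~F2 -> 1
  row 12 [1100]: F1=0 F2=1 -> F1&~F2 -> 0
  row 13 [1101]: F1=1 F2=1 -> F1&~F2 -> 0
  row 14 [1110]: F1=1 F2=0 -> F1&~F2 -> 1
  row 15 [1111]: F1=1 F2=0 -> F1&~F2 -> 1
Full result column, 4 rows per line (u,v fixed per line; w,z runs 00..11 left to right):
  rows 0-3 [u,v=00]: 0001  = hex 1
  rows 4-7 [u,v=01]: 0011  = hex 3
  rows 8-11 [u,v=10]: 0011  = hex 3
  rows 12-15 [u,v=11]: 0011  = hex 3
Counterexample vector (row 0 .. row 15) = 0001001100110011
Output column grouped in 4s = 0001 0011 0011 0011 = 0x1333
Convert to decimal digit by digit (value = value*16 + digit):
  1 -> 1
  1*16 + 3 = 19
  19*16 + 3 = 307
  307*16 + 3 = 4915
Decimal = 4915

4915


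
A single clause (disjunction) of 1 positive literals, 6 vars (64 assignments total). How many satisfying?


Step 1: Total=2^6=64
Step 2: Unsat when all 1 false: 2^5=32
Step 3: Sat=64-32=32

32


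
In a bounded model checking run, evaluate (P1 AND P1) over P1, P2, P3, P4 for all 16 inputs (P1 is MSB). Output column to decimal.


Formula: (P1 AND P1) over P1, P2, P3, P4 (16 rows)
Evaluate each row (bits = P1,P2,P3,P4, MSB first):
  row 0 [0000]: (0 AND 0) -> 0
  row 1 [0001]: (0 AND 0) -> 0
  row 2 [0010]: (0 AND 0) -> 0
  row 3 [0011]: (0 AND 0) -> 0
  row 4 [0100]: (0 AND 0) -> 0
  row 5 [0101]: (0 AND 0) -> 0
  row 6 [0110]: (0 AND 0) -> 0
  row 7 [0111]: (0 AND 0) -> 0
  row 8 [1000]: (1 AND 1) -> 1
  row 9 [1001]: (1 AND 1) -> 1
  row 10 [1010]: (1 AND 1) -> 1
  row 11 [1011]: (1 AND 1) -> 1
  row 12 [1100]: (1 AND 1) -> 1
  row 13 [1101]: (1 AND 1) -> 1
  row 14 [1110]: (1 AND 1) -> 1
  row 15 [1111]: (1 AND 1) -> 1
Full result column, 4 rows per line (P1,P2 fixed per line; P3,P4 runs 00..11 left to right):
  rows 0-3 [P1,P2=00]: 0000  = hex 0
  rows 4-7 [P1,P2=01]: 0000  = hex 0
  rows 8-11 [P1,P2=10]: 1111  = hex F
  rows 12-15 [P1,P2=11]: 1111  = hex F
Output column (row 0 .. row 15) = 0000000011111111
Output column grouped in 4s = 0000 0000 1111 1111 = 0x00FF
Convert to decimal digit by digit (value = value*16 + digit):
  0 -> 0
  0*16 + 0 = 0
  0*16 + 15 (F) = 15
  15*16 + 15 (F) = 255
Decimal = 255

255


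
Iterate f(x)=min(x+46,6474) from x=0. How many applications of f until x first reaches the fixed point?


Step 1: x=0, cap=6474, increment=46
Step 2: x grows by 46 each step until capped at 6474; fixed point is x=6474
Step 3: iterations = ceil(6474/46) = 141

141


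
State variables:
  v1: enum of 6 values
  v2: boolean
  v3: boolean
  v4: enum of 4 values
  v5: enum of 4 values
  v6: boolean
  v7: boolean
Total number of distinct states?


State space = product of domain sizes of all variables.
Domain sizes:
  v1 (enum of 6 values): 6
  v2 (boolean): 2
  v3 (boolean): 2
  v4 (enum of 4 values): 4
  v5 (enum of 4 values): 4
  v6 (boolean): 2
  v7 (boolean): 2
Product = 6 * 2 * 2 * 4 * 4 * 2 * 2 = 1536

1536


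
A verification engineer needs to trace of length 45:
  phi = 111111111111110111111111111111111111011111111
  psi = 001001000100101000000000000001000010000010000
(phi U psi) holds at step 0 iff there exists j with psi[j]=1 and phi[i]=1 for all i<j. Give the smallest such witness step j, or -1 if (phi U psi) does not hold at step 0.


(phi U psi) at 0: need smallest j with psi[j]=1 and phi[i]=1 for all i in [0,j).
Scan from step 0:
  step 0: phi=1, psi=0 -> continue
  step 1: phi=1, psi=0 -> continue
  step 2: psi=1 and phi held for [0,2) -> witness found
Witness step = 2

2


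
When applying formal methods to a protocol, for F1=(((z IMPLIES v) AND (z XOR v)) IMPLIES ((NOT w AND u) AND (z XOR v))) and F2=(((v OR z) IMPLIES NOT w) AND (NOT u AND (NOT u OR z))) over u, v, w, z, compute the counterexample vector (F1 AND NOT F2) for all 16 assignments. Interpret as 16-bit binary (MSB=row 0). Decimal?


F1 = (((z IMPLIES v) AND (z XOR v)) IMPLIES ((NOT w AND u) AND (z XOR v)))
F2 = (((v OR z) IMPLIES NOT w) AND (NOT u AND (NOT u OR z)))
Counterexample to F1=>F2 is where F1=1 and F2=0.
Evaluate each row (bits = u,v,w,z, MSB first):
  row 0 [0000]: F1=1 F2=1 -> F1&~F2 -> 0
  row 1 [0001]: F1=1 F2=1 -> F1&~F2 -> 0
  row 2 [0010]: F1=1 F2=1 -> F1&~F2 -> 0
  row 3 [0011]: F1=1 F2=0 -> F1&~F2 -> 1
  row 4 [0100]: F1=0 F2=1 -> F1&~F2 -> 0
  row 5 [0101]: F1=1 F2=1 -> F1&~F2 -> 0
  row 6 [0110]: F1=0 F2=0 -> F1&~F2 -> 0
  row 7 [0111]: F1=1 F2=0 -> F1&~F2 -> 1
  row 8 [1000]: F1=1 F2=0 -> F1&~F2 -> 1
  row 9 [1001]: F1=1 F2=0 -> F1&~F2 -> 1
  row 10 [1010]: F1=1 F2=0 -> F1&~F2 -> 1
  row 11 [1011]: F1=1 F2=0 -> F1&~F2 -> 1
  row 12 [1100]: F1=1 F2=0 -> F1&~F2 -> 1
  row 13 [1101]: F1=1 F2=0 -> F1&~F2 -> 1
  row 14 [1110]: F1=0 F2=0 -> F1&~F2 -> 0
  row 15 [1111]: F1=1 F2=0 -> F1&~F2 -> 1
Full result column, 4 rows per line (u,v fixed per line; w,z runs 00..11 left to right):
  rows 0-3 [u,v=00]: 0001  = hex 1
  rows 4-7 [u,v=01]: 0001  = hex 1
  rows 8-11 [u,v=10]: 1111  = hex F
  rows 12-15 [u,v=11]: 1101  = hex D
Counterexample vector (row 0 .. row 15) = 0001000111111101
Output column grouped in 4s = 0001 0001 1111 1101 = 0x11FD
Convert to decimal digit by digit (value = value*16 + digit):
  1 -> 1
  1*16 + 1 = 17
  17*16 + 15 (F) = 287
  287*16 + 13 (D) = 4605
Decimal = 4605

4605
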